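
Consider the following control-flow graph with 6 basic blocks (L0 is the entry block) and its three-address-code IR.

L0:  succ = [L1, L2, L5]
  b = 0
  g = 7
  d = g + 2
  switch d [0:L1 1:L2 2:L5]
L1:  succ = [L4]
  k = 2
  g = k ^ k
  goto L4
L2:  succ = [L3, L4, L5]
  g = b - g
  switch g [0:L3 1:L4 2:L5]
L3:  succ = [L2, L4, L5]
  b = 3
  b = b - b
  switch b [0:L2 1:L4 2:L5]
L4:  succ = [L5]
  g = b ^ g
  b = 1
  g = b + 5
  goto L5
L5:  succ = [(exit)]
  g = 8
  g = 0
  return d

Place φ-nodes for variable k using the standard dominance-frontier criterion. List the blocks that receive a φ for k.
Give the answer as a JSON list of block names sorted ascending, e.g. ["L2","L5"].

idom tree: L1←L0 L2←L0 L3←L2 L4←L0 L5←L0
Dom at joins:
  L2: preds {L0,L3}: {L0} ∩ {L0,L2,L3} = {L0}; idom=L0
  L4: preds {L1,L2,L3}: {L0,L1} ∩ {L0,L2} ∩ {L0,L2,L3} = {L0}; idom=L0
  L5: preds {L0,L2,L3,L4}: {L0} ∩ {L0,L2} ∩ {L0,L2,L3} ∩ {L0,L4} = {L0}; idom=L0

DF derivation:
  L2←L0: walk · to L0
  L2←L3: walk L3→L2 to L0
  L4←L1: walk L1 to L0
  L4←L2: walk L2 to L0
  L4←L3: walk L3→L2 to L0
  L5←L0: walk · to L0
  L5←L2: walk L2 to L0
  L5←L3: walk L3→L2 to L0
  L5←L4: walk L4 to L0
  L0 → ∅
  L1 → {L4}
  L2 → {L2,L4,L5}
  L3 → {L2,L4,L5}
  L4 → {L5}
  L5 → ∅

φ for k: defs {L1}
  DF⁺ = {L4,L5}

Answer: ["L4", "L5"]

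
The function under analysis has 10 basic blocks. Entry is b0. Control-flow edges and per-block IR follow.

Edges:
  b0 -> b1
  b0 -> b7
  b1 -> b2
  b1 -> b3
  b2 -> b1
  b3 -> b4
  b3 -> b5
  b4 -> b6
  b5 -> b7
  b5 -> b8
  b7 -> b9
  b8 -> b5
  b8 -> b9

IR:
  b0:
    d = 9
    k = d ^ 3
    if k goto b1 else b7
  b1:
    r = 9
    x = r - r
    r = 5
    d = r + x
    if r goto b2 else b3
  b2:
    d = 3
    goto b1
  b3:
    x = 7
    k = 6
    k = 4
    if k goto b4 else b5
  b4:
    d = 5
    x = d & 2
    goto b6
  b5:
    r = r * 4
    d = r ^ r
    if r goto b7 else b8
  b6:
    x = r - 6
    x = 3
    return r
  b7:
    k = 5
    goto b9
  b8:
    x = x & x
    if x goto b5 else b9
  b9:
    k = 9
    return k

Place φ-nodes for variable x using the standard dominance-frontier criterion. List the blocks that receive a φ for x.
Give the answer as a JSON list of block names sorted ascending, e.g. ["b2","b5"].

idom tree: b1←b0 b2←b1 b3←b1 b4←b3 b5←b3 b6←b4 b7←b0 b8←b5 b9←b0
Join-block Dom:
  b1: preds {b0,b2}: {b0} ∩ {b0,b1,b2} = {b0}; idom=b0
  b5: preds {b3,b8}: {b0,b1,b3} ∩ {b0,b1,b3,b5,b8} = {b0,b1,b3}; idom=b3
  b7: preds {b0,b5}: {b0} ∩ {b0,b1,b3,b5} = {b0}; idom=b0
  b9: preds {b7,b8}: {b0,b7} ∩ {b0,b1,b3,b5,b8} = {b0}; idom=b0

DF walk-up:
  b1←b0: walk · to b0
  b1←b2: walk b2→b1 to b0
  b5←b3: walk · to b3
  b5←b8: walk b8→b5 to b3
  b7←b0: walk · to b0
  b7←b5: walk b5→b3→b1 to b0
  b9←b7: walk b7 to b0
  b9←b8: walk b8→b5→b3→b1 to b0
  b0 → ∅
  b1 → {b1,b7,b9}
  b2 → {b1}
  b3 → {b7,b9}
  b4 → ∅
  b5 → {b5,b7,b9}
  b6 → ∅
  b7 → {b9}
  b8 → {b5,b9}
  b9 → ∅

φ for x: defs {b1,b3,b4,b6,b8}
  DF⁺ = {b1,b5,b7,b9}

Answer: ["b1", "b5", "b7", "b9"]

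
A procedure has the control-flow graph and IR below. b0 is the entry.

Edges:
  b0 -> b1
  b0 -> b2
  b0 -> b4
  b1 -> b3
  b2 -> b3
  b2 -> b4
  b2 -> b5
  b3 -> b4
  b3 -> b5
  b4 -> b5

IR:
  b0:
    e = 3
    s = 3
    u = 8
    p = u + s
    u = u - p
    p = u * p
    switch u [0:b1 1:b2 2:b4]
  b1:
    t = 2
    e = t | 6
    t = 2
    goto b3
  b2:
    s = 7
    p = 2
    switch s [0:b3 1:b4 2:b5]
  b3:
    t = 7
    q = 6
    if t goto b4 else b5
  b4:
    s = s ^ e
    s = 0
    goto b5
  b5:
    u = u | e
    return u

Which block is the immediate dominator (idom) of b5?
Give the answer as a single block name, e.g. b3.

Answer: b0

Working:
idom tree: b1←b0 b2←b0 b3←b0 b4←b0 b5←b0
Dom∩ at merges:
  b3: preds {b1,b2}: {b0,b1} ∩ {b0,b2} = {b0}; idom=b0
  b4: preds {b0,b2,b3}: {b0} ∩ {b0,b2} ∩ {b0,b3} = {b0}; idom=b0
  b5: preds {b2,b3,b4}: {b0,b2} ∩ {b0,b3} ∩ {b0,b4} = {b0}; idom=b0

idom(b5) = b0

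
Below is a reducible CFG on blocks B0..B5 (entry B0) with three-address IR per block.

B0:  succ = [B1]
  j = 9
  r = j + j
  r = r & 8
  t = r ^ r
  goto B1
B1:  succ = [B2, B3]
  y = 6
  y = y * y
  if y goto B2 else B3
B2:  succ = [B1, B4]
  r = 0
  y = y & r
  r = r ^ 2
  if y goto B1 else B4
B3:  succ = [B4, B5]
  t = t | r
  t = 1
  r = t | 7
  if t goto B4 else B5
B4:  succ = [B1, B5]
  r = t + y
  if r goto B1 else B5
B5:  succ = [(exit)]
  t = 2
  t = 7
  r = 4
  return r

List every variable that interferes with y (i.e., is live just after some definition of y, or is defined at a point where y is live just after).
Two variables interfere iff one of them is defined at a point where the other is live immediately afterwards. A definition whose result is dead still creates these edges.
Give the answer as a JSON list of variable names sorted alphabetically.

def/use:
  B0 def {j,r,t} use ∅
  B1 def {y} use ∅
  B2 def {r,y} use {y}
  B3 def {r,t} use {r,t}
  B4 def {r} use {t,y}
  B5 def {r,t} use ∅

Liveness:
  B0 li=∅ lo={r,t}
  B1 li={r,t} lo={r,t,y}
  B2 li={t,y} lo={r,t,y}
  B3 li={r,t,y} lo={t,y}
  B4 li={t,y} lo={r,t}
  B5 li=∅ lo=∅

Conflict graph:
  j↔∅
  r↔{t,y}
  t↔{r,y}
  y↔{r,t}

N(y) = ["r", "t"]

Answer: ["r", "t"]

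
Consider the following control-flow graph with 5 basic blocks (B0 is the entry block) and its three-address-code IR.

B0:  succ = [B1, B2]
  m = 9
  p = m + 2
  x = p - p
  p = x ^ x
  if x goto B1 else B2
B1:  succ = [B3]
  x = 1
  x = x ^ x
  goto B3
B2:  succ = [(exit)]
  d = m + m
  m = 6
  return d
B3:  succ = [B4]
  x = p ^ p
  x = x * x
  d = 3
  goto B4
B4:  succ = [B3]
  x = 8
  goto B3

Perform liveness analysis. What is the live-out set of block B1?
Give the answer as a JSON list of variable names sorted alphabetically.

Per-block:
  B0: {m,p,x} / ∅
  B1: {x} / ∅
  B2: {d,m} / {m}
  B3: {d,x} / {p}
  B4: {x} / ∅

Liveness:
  B0 li=∅ lo={m,p}
  B1 li={p} lo={p}
  B2 li={m} lo=∅
  B3 li={p} lo={p}
  B4 li={p} lo={p}

live-out(B1) = ["p"]

Answer: ["p"]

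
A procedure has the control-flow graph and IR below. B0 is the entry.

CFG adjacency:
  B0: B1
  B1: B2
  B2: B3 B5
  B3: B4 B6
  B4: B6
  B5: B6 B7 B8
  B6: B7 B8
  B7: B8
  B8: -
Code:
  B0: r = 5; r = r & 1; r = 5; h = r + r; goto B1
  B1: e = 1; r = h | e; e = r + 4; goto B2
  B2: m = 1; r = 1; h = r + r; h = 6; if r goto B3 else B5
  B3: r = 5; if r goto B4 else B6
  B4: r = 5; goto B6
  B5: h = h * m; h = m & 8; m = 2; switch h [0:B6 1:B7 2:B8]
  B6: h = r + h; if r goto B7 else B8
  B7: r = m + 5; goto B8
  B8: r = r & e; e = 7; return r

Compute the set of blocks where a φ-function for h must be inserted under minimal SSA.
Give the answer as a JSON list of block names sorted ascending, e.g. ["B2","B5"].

idom tree: B1←B0 B2←B1 B3←B2 B4←B3 B5←B2 B6←B2 B7←B2 B8←B2
Dom at joins:
  B6: preds {B3,B4,B5}: {B0,B1,B2,B3} ∩ {B0,B1,B2,B3,B4} ∩ {B0,B1,B2,B5} = {B0,B1,B2}; idom=B2
  B7: preds {B5,B6}: {B0,B1,B2,B5} ∩ {B0,B1,B2,B6} = {B0,B1,B2}; idom=B2
  B8: preds {B5,B6,B7}: {B0,B1,B2,B5} ∩ {B0,B1,B2,B6} ∩ {B0,B1,B2,B7} = {B0,B1,B2}; idom=B2

DF walk-up:
  join B6 pred B3: B3 stop@B2
  join B6 pred B4: B4→B3 stop@B2
  join B6 pred B5: B5 stop@B2
  join B7 pred B5: B5 stop@B2
  join B7 pred B6: B6 stop@B2
  join B8 pred B5: B5 stop@B2
  join B8 pred B6: B6 stop@B2
  join B8 pred B7: B7 stop@B2
  B0: DF=∅
  B1: DF=∅
  B2: DF=∅
  B3: DF={B6}
  B4: DF={B6}
  B5: DF={B6,B7,B8}
  B6: DF={B7,B8}
  B7: DF={B8}
  B8: DF=∅

φ for h: defs {B0,B2,B5,B6}
  DF⁺ = {B6,B7,B8}

Answer: ["B6", "B7", "B8"]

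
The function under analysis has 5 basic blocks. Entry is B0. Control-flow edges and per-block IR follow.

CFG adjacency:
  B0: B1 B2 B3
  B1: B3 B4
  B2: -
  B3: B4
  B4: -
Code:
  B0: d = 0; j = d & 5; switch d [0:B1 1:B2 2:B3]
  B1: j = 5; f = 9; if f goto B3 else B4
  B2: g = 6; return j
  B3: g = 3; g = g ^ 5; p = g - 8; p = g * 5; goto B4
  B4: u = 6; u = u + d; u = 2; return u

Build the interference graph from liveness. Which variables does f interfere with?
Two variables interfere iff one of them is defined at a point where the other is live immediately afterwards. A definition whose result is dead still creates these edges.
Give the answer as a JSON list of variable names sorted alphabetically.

def/use:
  B0 def {d,j} use ∅
  B1 def {f,j} use ∅
  B2 def {g} use {j}
  B3 def {g,p} use ∅
  B4 def {u} use {d}

Liveness:
  B0: in=∅ out={d,j}
  B1: in={d} out={d}
  B2: in={j} out=∅
  B3: in={d} out={d}
  B4: in={d} out=∅

Conflict graph:
  d — {f,g,j,p,u}
  f — {d}
  g — {d,j,p}
  j — {d,g}
  p — {d,g}
  u — {d}

N(f) = ["d"]

Answer: ["d"]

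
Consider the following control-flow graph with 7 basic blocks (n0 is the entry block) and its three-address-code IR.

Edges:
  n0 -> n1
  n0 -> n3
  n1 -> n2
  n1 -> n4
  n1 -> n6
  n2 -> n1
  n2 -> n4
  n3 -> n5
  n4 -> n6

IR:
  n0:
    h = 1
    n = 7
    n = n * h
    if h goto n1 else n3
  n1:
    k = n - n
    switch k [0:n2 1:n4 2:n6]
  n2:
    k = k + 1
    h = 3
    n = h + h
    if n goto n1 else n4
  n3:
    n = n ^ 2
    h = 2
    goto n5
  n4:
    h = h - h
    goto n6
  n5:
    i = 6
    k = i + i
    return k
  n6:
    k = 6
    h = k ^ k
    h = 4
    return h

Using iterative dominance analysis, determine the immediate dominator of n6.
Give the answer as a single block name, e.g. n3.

idom tree: n1←n0 n2←n1 n3←n0 n4←n1 n5←n3 n6←n1
Join-block Dom:
  n1: preds {n0,n2}: {n0} ∩ {n0,n1,n2} = {n0}; idom=n0
  n4: preds {n1,n2}: {n0,n1} ∩ {n0,n1,n2} = {n0,n1}; idom=n1
  n6: preds {n1,n4}: {n0,n1} ∩ {n0,n1,n4} = {n0,n1}; idom=n1

idom(n6) = n1

Answer: n1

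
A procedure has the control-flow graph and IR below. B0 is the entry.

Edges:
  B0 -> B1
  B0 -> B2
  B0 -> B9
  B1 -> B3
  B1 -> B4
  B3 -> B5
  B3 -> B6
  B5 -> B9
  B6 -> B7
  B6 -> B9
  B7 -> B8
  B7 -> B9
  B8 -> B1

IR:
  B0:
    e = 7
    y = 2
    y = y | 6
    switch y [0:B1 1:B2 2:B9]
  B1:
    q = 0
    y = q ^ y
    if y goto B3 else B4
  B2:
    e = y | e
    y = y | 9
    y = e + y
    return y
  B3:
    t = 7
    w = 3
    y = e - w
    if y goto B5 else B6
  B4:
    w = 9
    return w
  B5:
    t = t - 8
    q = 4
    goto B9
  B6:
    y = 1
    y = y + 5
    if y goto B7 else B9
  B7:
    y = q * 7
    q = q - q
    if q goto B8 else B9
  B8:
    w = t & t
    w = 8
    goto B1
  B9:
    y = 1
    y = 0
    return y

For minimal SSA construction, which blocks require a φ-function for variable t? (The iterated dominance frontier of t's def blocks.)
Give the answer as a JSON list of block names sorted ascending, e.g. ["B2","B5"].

Answer: ["B1", "B9"]

Analysis:
idom tree: B1←B0 B2←B0 B3←B1 B4←B1 B5←B3 B6←B3 B7←B6 B8←B7 B9←B0
Dom at joins:
  B1: preds {B0,B8}: {B0} ∩ {B0,B1,B3,B6,B7,B8} = {B0}; idom=B0
  B9: preds {B0,B5,B6,B7}: {B0} ∩ {B0,B1,B3,B5} ∩ {B0,B1,B3,B6} ∩ {B0,B1,B3,B6,B7} = {B0}; idom=B0

DF walk-up:
  B1←B0: walk · to B0
  B1←B8: walk B8→B7→B6→B3→B1 to B0
  B9←B0: walk · to B0
  B9←B5: walk B5→B3→B1 to B0
  B9←B6: walk B6→B3→B1 to B0
  B9←B7: walk B7→B6→B3→B1 to B0
  B0 → ∅
  B1 → {B1,B9}
  B2 → ∅
  B3 → {B1,B9}
  B4 → ∅
  B5 → {B9}
  B6 → {B1,B9}
  B7 → {B1,B9}
  B8 → {B1}
  B9 → ∅

φ for t: defs {B3,B5}
  DF⁺ = {B1,B9}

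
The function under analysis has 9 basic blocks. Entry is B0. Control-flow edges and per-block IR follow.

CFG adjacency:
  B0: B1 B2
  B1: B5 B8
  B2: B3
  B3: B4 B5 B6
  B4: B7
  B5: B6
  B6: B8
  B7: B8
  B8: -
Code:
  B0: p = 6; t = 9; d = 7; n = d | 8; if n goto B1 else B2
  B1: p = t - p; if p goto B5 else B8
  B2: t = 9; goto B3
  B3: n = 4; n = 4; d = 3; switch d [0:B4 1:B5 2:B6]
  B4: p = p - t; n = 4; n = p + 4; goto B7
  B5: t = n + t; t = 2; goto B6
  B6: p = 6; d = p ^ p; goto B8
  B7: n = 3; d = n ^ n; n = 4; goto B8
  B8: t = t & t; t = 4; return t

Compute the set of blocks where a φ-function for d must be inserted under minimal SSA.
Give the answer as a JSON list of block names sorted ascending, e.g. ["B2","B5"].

Answer: ["B5", "B6", "B8"]

Derivation:
idom tree: B1←B0 B2←B0 B3←B2 B4←B3 B5←B0 B6←B0 B7←B4 B8←B0
Dom at joins:
  B5: preds {B1,B3}: {B0,B1} ∩ {B0,B2,B3} = {B0}; idom=B0
  B6: preds {B3,B5}: {B0,B2,B3} ∩ {B0,B5} = {B0}; idom=B0
  B8: preds {B1,B6,B7}: {B0,B1} ∩ {B0,B6} ∩ {B0,B2,B3,B4,B7} = {B0}; idom=B0

DF derivation:
  B5←B1: walk B1 to B0
  B5←B3: walk B3→B2 to B0
  B6←B3: walk B3→B2 to B0
  B6←B5: walk B5 to B0
  B8←B1: walk B1 to B0
  B8←B6: walk B6 to B0
  B8←B7: walk B7→B4→B3→B2 to B0
  DF(B0)=∅
  DF(B1)={B5,B8}
  DF(B2)={B5,B6,B8}
  DF(B3)={B5,B6,B8}
  DF(B4)={B8}
  DF(B5)={B6}
  DF(B6)={B8}
  DF(B7)={B8}
  DF(B8)=∅

φ for d: defs {B0,B3,B6,B7}
  DF⁺ = {B5,B6,B8}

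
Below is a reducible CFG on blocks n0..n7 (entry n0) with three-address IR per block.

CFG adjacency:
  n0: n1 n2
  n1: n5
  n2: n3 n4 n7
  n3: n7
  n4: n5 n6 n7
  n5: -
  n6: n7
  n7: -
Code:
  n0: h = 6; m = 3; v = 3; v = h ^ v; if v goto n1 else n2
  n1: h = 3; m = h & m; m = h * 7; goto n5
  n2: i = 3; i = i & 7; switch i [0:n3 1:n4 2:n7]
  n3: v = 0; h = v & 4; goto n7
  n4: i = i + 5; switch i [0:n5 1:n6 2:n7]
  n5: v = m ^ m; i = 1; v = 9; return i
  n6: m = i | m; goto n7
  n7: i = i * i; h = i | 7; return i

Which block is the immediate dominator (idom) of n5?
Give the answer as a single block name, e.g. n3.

idom tree: n1←n0 n2←n0 n3←n2 n4←n2 n5←n0 n6←n4 n7←n2
Dom at joins:
  n5: preds {n1,n4}: {n0,n1} ∩ {n0,n2,n4} = {n0}; idom=n0
  n7: preds {n2,n3,n4,n6}: {n0,n2} ∩ {n0,n2,n3} ∩ {n0,n2,n4} ∩ {n0,n2,n4,n6} = {n0,n2}; idom=n2

idom(n5) = n0

Answer: n0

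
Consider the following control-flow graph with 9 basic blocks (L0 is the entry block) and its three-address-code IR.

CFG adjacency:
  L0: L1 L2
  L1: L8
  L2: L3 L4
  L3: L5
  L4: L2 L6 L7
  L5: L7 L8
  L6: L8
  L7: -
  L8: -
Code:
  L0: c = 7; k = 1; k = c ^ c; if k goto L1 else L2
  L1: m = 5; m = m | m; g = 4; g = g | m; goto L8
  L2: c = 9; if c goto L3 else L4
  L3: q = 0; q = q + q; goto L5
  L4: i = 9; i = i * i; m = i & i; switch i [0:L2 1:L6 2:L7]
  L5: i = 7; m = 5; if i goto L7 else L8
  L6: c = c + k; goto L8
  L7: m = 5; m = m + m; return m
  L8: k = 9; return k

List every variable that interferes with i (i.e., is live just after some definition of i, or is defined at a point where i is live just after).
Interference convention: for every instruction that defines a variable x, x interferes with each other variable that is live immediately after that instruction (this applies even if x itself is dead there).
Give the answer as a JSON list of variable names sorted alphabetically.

Block summaries:
  L0: def={c,k} ue=∅
  L1: def={g,m} ue=∅
  L2: def={c} ue=∅
  L3: def={q} ue=∅
  L4: def={i,m} ue=∅
  L5: def={i,m} ue=∅
  L6: def={c} ue={c,k}
  L7: def={m} ue=∅
  L8: def={k} ue=∅

Liveness:
  L0 li=∅ lo={k}
  L1 li=∅ lo=∅
  L2 li={k} lo={c,k}
  L3 li=∅ lo=∅
  L4 li={c,k} lo={c,k}
  L5 li=∅ lo=∅
  L6 li={c,k} lo=∅
  L7 li=∅ lo=∅
  L8 li=∅ lo=∅

Conflict graph:
  c — {i,k,m}
  g — {m}
  i — {c,k,m}
  k — {c,i,m}
  m — {c,g,i,k}
  q — ∅

N(i) = ["c", "k", "m"]

Answer: ["c", "k", "m"]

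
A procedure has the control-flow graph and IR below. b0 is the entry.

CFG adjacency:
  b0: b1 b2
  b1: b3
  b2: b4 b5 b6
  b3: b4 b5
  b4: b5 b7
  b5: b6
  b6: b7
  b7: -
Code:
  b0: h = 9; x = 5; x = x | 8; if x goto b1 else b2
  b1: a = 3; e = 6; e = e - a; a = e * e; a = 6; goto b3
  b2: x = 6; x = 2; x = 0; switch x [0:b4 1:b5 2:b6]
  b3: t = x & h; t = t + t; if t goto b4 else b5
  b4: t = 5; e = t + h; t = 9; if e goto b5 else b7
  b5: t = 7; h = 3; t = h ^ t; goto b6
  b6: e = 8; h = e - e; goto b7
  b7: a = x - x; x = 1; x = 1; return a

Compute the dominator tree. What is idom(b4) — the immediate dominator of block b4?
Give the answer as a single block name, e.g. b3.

idom tree: b1←b0 b2←b0 b3←b1 b4←b0 b5←b0 b6←b0 b7←b0
Dom at joins:
  b4: preds {b2,b3}: {b0,b2} ∩ {b0,b1,b3} = {b0}; idom=b0
  b5: preds {b2,b3,b4}: {b0,b2} ∩ {b0,b1,b3} ∩ {b0,b4} = {b0}; idom=b0
  b6: preds {b2,b5}: {b0,b2} ∩ {b0,b5} = {b0}; idom=b0
  b7: preds {b4,b6}: {b0,b4} ∩ {b0,b6} = {b0}; idom=b0

idom(b4) = b0

Answer: b0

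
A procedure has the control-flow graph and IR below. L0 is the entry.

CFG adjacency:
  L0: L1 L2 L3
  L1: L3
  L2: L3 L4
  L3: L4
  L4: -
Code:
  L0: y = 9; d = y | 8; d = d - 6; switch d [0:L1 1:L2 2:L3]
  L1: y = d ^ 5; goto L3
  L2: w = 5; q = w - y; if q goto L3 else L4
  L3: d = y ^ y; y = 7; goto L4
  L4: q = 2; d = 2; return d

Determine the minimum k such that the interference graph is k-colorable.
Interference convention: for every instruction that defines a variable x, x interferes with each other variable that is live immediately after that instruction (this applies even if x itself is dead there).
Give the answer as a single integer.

Block summaries:
  L0 def {d,y} use ∅
  L1 def {y} use {d}
  L2 def {q,w} use {y}
  L3 def {d,y} use {y}
  L4 def {d,q} use ∅

Liveness:
  L0: in=∅ out={d,y}
  L1: in={d} out={y}
  L2: in={y} out={y}
  L3: in={y} out=∅
  L4: in=∅ out=∅

Interfere edges:
  d↔{y}
  q↔{y}
  w↔{y}
  y↔{d,q,w}

Chromatic number:
  clique {d,y} ⇒ need ≥ 2
  assign d→c1 q→c1 w→c1 y→c0 — no edge inside a register ⇒ χ ≤ 2
  χ = 2

Answer: 2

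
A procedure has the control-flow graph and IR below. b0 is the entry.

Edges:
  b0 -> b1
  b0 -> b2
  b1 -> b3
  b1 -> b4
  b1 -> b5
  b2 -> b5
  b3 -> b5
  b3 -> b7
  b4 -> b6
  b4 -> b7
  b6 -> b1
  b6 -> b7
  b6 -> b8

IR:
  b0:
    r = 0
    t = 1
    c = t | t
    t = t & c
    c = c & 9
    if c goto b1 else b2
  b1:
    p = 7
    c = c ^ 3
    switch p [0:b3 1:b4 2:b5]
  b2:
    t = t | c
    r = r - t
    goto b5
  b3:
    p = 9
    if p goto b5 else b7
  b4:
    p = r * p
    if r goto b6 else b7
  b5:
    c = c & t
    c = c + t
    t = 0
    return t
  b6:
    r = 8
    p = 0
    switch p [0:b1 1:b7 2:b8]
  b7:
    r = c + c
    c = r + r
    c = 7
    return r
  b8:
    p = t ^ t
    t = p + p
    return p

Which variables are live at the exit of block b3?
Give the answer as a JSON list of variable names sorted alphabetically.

Answer: ["c", "t"]

Analysis:
def/use:
  b0: def={c,r,t} ue=∅
  b1: def={c,p} ue={c}
  b2: def={r,t} ue={c,r,t}
  b3: def={p} ue=∅
  b4: def={p} ue={p,r}
  b5: def={c,t} ue={c,t}
  b6: def={p,r} ue=∅
  b7: def={c,r} ue={c}
  b8: def={p,t} ue={t}

Liveness:
  b0: in=∅ out={c,r,t}
  b1: in={c,r,t} out={c,p,r,t}
  b2: in={c,r,t} out={c,t}
  b3: in={c,t} out={c,t}
  b4: in={c,p,r,t} out={c,t}
  b5: in={c,t} out=∅
  b6: in={c,t} out={c,r,t}
  b7: in={c} out=∅
  b8: in={t} out=∅

live-out(b3) = ["c", "t"]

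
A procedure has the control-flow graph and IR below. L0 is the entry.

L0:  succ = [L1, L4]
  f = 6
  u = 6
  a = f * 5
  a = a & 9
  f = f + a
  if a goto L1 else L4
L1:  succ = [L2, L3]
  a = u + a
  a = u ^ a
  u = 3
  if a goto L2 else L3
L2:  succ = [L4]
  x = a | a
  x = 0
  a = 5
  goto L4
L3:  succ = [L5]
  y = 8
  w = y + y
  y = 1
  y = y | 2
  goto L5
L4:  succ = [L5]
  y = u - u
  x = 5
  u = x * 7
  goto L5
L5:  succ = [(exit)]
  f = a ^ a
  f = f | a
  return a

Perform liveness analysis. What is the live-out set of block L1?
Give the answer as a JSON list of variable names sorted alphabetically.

Block summaries:
  L0: def={a,f,u} ue=∅
  L1: def={a,u} ue={a,u}
  L2: def={a,x} ue={a}
  L3: def={w,y} ue=∅
  L4: def={u,x,y} ue={u}
  L5: def={f} ue={a}

Live sets:
  L0: in=∅ out={a,u}
  L1: in={a,u} out={a,u}
  L2: in={a,u} out={a,u}
  L3: in={a} out={a}
  L4: in={a,u} out={a}
  L5: in={a} out=∅

live-out(L1) = ["a", "u"]

Answer: ["a", "u"]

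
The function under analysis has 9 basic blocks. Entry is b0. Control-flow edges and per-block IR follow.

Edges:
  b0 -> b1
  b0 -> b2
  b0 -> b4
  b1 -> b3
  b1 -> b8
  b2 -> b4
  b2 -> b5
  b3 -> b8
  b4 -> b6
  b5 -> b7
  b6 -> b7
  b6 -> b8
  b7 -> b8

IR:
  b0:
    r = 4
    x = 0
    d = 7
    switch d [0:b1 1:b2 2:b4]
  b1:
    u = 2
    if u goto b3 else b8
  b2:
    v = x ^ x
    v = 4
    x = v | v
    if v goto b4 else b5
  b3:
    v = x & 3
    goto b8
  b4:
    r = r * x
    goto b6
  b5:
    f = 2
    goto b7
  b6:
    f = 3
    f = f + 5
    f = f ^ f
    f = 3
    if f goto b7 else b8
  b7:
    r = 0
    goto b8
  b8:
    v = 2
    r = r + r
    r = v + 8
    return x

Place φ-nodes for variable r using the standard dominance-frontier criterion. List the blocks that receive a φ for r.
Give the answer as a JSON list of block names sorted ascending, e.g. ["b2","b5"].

Answer: ["b7", "b8"]

Working:
idom tree: b1←b0 b2←b0 b3←b1 b4←b0 b5←b2 b6←b4 b7←b0 b8←b0
Dom∩ at merges:
  b4: preds {b0,b2}: {b0} ∩ {b0,b2} = {b0}; idom=b0
  b7: preds {b5,b6}: {b0,b2,b5} ∩ {b0,b4,b6} = {b0}; idom=b0
  b8: preds {b1,b3,b6,b7}: {b0,b1} ∩ {b0,b1,b3} ∩ {b0,b4,b6} ∩ {b0,b7} = {b0}; idom=b0

DF derivation:
  b4←b0: walk · to b0
  b4←b2: walk b2 to b0
  b7←b5: walk b5→b2 to b0
  b7←b6: walk b6→b4 to b0
  b8←b1: walk b1 to b0
  b8←b3: walk b3→b1 to b0
  b8←b6: walk b6→b4 to b0
  b8←b7: walk b7 to b0
  b0 → ∅
  b1 → {b8}
  b2 → {b4,b7}
  b3 → {b8}
  b4 → {b7,b8}
  b5 → {b7}
  b6 → {b7,b8}
  b7 → {b8}
  b8 → ∅

φ for r: defs {b0,b4,b7,b8}
  DF⁺ = {b7,b8}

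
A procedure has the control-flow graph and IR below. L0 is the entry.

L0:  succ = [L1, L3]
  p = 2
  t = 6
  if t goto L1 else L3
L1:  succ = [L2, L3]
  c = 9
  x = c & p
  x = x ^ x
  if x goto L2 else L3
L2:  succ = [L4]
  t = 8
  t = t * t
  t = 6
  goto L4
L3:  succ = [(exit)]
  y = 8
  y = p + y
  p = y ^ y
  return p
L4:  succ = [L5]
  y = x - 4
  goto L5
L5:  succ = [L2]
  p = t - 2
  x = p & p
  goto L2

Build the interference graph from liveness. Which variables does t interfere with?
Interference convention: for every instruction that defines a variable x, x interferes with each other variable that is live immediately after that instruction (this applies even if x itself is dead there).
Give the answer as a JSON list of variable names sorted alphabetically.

Per-block:
  L0: def={p,t} ue=∅
  L1: def={c,x} ue={p}
  L2: def={t} ue=∅
  L3: def={p,y} ue={p}
  L4: def={y} ue={x}
  L5: def={p,x} ue={t}

Backward fixpoint:
  L0 li=∅ lo={p}
  L1 li={p} lo={p,x}
  L2 li={x} lo={t,x}
  L3 li={p} lo=∅
  L4 li={t,x} lo={t}
  L5 li={t} lo={x}

Interfere edges:
  c: {p}
  p: {c,t,x,y}
  t: {p,x,y}
  x: {p,t}
  y: {p,t}

N(t) = ["p", "x", "y"]

Answer: ["p", "x", "y"]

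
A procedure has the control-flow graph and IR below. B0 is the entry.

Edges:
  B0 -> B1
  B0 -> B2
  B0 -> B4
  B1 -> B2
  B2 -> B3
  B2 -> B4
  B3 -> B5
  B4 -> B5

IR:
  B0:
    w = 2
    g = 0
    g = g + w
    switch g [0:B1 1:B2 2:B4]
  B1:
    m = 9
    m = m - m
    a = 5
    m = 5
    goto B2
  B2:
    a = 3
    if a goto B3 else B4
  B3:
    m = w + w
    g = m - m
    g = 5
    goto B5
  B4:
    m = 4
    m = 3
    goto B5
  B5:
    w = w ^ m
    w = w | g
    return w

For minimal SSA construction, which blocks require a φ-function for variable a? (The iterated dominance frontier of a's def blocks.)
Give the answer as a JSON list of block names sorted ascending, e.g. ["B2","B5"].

Answer: ["B2", "B4", "B5"]

Analysis:
idom tree: B1←B0 B2←B0 B3←B2 B4←B0 B5←B0
Join-block Dom:
  B2: preds {B0,B1}: {B0} ∩ {B0,B1} = {B0}; idom=B0
  B4: preds {B0,B2}: {B0} ∩ {B0,B2} = {B0}; idom=B0
  B5: preds {B3,B4}: {B0,B2,B3} ∩ {B0,B4} = {B0}; idom=B0

Frontier:
  join B2 pred B0: · stop@B0
  join B2 pred B1: B1 stop@B0
  join B4 pred B0: · stop@B0
  join B4 pred B2: B2 stop@B0
  join B5 pred B3: B3→B2 stop@B0
  join B5 pred B4: B4 stop@B0
  B0 → ∅
  B1 → {B2}
  B2 → {B4,B5}
  B3 → {B5}
  B4 → {B5}
  B5 → ∅

φ for a: defs {B1,B2}
  DF⁺ = {B2,B4,B5}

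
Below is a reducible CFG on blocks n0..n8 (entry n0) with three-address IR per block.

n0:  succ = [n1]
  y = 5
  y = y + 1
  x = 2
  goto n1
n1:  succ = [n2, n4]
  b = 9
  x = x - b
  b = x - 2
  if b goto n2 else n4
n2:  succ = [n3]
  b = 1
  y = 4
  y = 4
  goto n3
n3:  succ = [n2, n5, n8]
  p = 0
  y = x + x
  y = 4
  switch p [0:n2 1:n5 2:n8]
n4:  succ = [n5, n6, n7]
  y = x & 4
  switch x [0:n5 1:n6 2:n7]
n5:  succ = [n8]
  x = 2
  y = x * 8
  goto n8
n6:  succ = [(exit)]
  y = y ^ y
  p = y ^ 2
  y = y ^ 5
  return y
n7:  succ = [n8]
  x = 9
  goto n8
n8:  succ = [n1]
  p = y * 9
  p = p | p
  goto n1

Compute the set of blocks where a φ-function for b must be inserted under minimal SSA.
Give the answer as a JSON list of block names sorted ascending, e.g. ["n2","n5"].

idom tree: n1←n0 n2←n1 n3←n2 n4←n1 n5←n1 n6←n4 n7←n4 n8←n1
Dom at joins:
  n1: preds {n0,n8}: {n0} ∩ {n0,n1,n8} = {n0}; idom=n0
  n2: preds {n1,n3}: {n0,n1} ∩ {n0,n1,n2,n3} = {n0,n1}; idom=n1
  n5: preds {n3,n4}: {n0,n1,n2,n3} ∩ {n0,n1,n4} = {n0,n1}; idom=n1
  n8: preds {n3,n5,n7}: {n0,n1,n2,n3} ∩ {n0,n1,n5} ∩ {n0,n1,n4,n7} = {n0,n1}; idom=n1

Frontier:
  n1←n0: walk · to n0
  n1←n8: walk n8→n1 to n0
  n2←n1: walk · to n1
  n2←n3: walk n3→n2 to n1
  n5←n3: walk n3→n2 to n1
  n5←n4: walk n4 to n1
  n8←n3: walk n3→n2 to n1
  n8←n5: walk n5 to n1
  n8←n7: walk n7→n4 to n1
  n0 → ∅
  n1 → {n1}
  n2 → {n2,n5,n8}
  n3 → {n2,n5,n8}
  n4 → {n5,n8}
  n5 → {n8}
  n6 → ∅
  n7 → {n8}
  n8 → {n1}

φ for b: defs {n1,n2}
  DF⁺ = {n1,n2,n5,n8}

Answer: ["n1", "n2", "n5", "n8"]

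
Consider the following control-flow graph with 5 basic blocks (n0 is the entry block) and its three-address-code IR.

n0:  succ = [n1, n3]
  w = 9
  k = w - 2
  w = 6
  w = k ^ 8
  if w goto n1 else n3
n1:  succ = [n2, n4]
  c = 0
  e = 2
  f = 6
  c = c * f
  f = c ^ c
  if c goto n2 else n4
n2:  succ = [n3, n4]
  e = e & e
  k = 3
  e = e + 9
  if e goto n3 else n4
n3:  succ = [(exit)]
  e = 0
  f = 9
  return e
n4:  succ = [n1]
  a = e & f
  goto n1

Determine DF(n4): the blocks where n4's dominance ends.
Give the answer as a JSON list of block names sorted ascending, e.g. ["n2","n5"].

Answer: ["n1"]

Working:
idom tree: n1←n0 n2←n1 n3←n0 n4←n1
Dom at joins:
  n1: preds {n0,n4}: {n0} ∩ {n0,n1,n4} = {n0}; idom=n0
  n3: preds {n0,n2}: {n0} ∩ {n0,n1,n2} = {n0}; idom=n0
  n4: preds {n1,n2}: {n0,n1} ∩ {n0,n1,n2} = {n0,n1}; idom=n1

Frontier:
  n1←n0: walk · to n0
  n1←n4: walk n4→n1 to n0
  n3←n0: walk · to n0
  n3←n2: walk n2→n1 to n0
  n4←n1: walk · to n1
  n4←n2: walk n2 to n1
  n0: DF=∅
  n1: DF={n1,n3}
  n2: DF={n3,n4}
  n3: DF=∅
  n4: DF={n1}

DF(n4) = ["n1"]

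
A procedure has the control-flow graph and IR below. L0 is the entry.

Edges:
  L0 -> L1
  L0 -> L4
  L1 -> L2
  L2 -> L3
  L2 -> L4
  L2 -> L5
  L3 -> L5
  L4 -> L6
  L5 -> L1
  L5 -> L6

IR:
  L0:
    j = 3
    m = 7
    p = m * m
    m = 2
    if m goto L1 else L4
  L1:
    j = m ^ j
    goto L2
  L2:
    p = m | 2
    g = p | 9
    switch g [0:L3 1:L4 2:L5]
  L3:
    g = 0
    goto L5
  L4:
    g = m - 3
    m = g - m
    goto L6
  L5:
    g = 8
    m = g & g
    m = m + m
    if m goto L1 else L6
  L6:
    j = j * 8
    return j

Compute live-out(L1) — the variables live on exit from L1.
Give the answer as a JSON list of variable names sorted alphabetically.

Answer: ["j", "m"]

Analysis:
Block summaries:
  L0: {j,m,p} / ∅
  L1: {j} / {j,m}
  L2: {g,p} / {m}
  L3: {g} / ∅
  L4: {g,m} / {m}
  L5: {g,m} / ∅
  L6: {j} / {j}

Backward fixpoint:
  L0: in=∅ out={j,m}
  L1: in={j,m} out={j,m}
  L2: in={j,m} out={j,m}
  L3: in={j} out={j}
  L4: in={j,m} out={j}
  L5: in={j} out={j,m}
  L6: in={j} out=∅

live-out(L1) = ["j", "m"]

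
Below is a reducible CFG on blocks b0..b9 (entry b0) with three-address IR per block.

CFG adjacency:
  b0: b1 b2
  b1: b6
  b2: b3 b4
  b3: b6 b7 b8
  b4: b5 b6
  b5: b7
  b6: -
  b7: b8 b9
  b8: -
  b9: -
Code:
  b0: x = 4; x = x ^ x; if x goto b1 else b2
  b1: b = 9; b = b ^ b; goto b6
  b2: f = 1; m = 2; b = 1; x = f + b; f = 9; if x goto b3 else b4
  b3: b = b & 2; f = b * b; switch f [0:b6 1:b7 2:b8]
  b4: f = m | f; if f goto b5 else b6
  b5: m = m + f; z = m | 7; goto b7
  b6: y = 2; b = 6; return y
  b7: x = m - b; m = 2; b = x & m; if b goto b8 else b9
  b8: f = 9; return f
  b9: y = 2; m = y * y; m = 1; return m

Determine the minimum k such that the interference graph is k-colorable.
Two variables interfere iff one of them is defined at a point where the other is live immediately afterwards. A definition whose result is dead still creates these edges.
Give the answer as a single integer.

Answer: 4

Analysis:
Block summaries:
  b0: def={x} ue=∅
  b1: def={b} ue=∅
  b2: def={b,f,m,x} ue=∅
  b3: def={b,f} ue={b}
  b4: def={f} ue={f,m}
  b5: def={m,z} ue={f,m}
  b6: def={b,y} ue=∅
  b7: def={b,m,x} ue={b,m}
  b8: def={f} ue=∅
  b9: def={m,y} ue=∅

Backward fixpoint:
  live b0: ∅→∅
  live b1: ∅→∅
  live b2: ∅→{b,f,m}
  live b3: {b,m}→{b,m}
  live b4: {b,f,m}→{b,f,m}
  live b5: {b,f,m}→{b,m}
  live b6: ∅→∅
  live b7: {b,m}→∅
  live b8: ∅→∅
  live b9: ∅→∅

Conflict graph:
  b↔{f,m,x,y,z}
  f↔{b,m,x}
  m↔{b,f,x,z}
  x↔{b,f,m}
  y↔{b}
  z↔{b,m}

Registers:
  clique {b,f,m,x} ⇒ need ≥ 4
  assign b→c0 f→c2 m→c1 x→c3 y→c1 z→c2 — no edge inside a register ⇒ χ ≤ 4
  χ = 4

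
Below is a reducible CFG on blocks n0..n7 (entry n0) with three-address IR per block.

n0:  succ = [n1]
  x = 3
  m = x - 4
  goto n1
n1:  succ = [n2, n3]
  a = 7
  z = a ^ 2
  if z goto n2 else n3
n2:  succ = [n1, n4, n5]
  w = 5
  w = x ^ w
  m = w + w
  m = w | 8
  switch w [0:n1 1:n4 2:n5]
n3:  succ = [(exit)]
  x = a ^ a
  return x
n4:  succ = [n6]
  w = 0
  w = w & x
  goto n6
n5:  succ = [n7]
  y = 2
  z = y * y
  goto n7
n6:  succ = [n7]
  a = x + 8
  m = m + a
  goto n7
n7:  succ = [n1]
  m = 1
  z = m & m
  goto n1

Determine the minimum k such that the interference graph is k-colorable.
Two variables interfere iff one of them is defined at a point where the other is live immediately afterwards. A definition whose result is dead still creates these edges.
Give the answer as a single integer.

Per-block:
  n0 def {m,x} use ∅
  n1 def {a,z} use ∅
  n2 def {m,w} use {x}
  n3 def {x} use {a}
  n4 def {w} use {x}
  n5 def {y,z} use ∅
  n6 def {a,m} use {m,x}
  n7 def {m,z} use ∅

Liveness:
  n0: in=∅ out={x}
  n1: in={x} out={a,x}
  n2: in={x} out={m,x}
  n3: in={a} out=∅
  n4: in={m,x} out={m,x}
  n5: in={x} out={x}
  n6: in={m,x} out={x}
  n7: in={x} out={x}

Interference:
  a↔{m,x,z}
  m↔{a,w,x}
  w↔{m,x}
  x↔{a,m,w,y,z}
  y↔{x}
  z↔{a,x}

Chromatic number:
  clique {a,m,x} ⇒ need ≥ 3
  assign a→R1 m→R2 w→R1 x→R0 y→R1 z→R2 — no edge inside a register ⇒ χ ≤ 3
  χ = 3

Answer: 3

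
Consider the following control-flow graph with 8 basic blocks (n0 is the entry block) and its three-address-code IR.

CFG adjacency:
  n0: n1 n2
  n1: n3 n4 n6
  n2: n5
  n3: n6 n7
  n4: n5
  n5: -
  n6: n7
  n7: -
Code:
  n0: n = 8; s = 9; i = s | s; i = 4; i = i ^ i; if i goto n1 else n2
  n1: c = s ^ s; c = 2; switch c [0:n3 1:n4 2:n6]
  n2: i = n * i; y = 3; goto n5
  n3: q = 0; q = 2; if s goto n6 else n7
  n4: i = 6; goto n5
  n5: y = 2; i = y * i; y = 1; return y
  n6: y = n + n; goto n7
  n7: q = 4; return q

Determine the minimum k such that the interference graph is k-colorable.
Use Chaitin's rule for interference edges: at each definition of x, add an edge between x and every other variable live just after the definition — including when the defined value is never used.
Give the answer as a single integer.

Answer: 3

Analysis:
Per-block:
  n0: def={i,n,s} ue=∅
  n1: def={c} ue={s}
  n2: def={i,y} ue={i,n}
  n3: def={q} ue={s}
  n4: def={i} ue=∅
  n5: def={i,y} ue={i}
  n6: def={y} ue={n}
  n7: def={q} ue=∅

Live sets:
  n0 li=∅ lo={i,n,s}
  n1 li={n,s} lo={n,s}
  n2 li={i,n} lo={i}
  n3 li={n,s} lo={n}
  n4 li=∅ lo={i}
  n5 li={i} lo=∅
  n6 li={n} lo=∅
  n7 li=∅ lo=∅

Conflict graph:
  c↔{n,s}
  i↔{n,s,y}
  n↔{c,i,q,s}
  q↔{n,s}
  s↔{c,i,n,q}
  y↔{i}

Colouring:
  lower bound: {c,n,s} mutually conflict ⇒ χ ≥ 3
  assign c→c2 i→c2 n→c0 q→c2 s→c1 y→c0 — no edge inside a register ⇒ χ ≤ 3
  χ = 3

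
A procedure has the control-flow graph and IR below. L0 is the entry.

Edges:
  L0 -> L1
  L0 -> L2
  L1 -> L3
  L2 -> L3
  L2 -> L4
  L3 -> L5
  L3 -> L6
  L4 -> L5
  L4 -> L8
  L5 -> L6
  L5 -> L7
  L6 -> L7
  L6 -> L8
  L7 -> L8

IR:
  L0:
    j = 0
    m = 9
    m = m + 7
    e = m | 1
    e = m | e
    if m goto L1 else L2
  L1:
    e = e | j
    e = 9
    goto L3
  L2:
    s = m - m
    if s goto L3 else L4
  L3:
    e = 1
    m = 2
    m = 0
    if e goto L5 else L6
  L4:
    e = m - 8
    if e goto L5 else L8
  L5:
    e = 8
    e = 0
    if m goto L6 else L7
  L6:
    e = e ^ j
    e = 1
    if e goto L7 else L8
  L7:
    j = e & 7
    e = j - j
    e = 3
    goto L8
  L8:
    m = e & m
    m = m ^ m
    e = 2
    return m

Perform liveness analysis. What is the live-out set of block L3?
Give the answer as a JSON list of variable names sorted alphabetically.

Per-block:
  L0: def={e,j,m} ue=∅
  L1: def={e} ue={e,j}
  L2: def={s} ue={m}
  L3: def={e,m} ue=∅
  L4: def={e} ue={m}
  L5: def={e} ue={m}
  L6: def={e} ue={e,j}
  L7: def={e,j} ue={e}
  L8: def={e,m} ue={e,m}

Live sets:
  L0: in=∅ out={e,j,m}
  L1: in={e,j} out={j}
  L2: in={j,m} out={j,m}
  L3: in={j} out={e,j,m}
  L4: in={j,m} out={e,j,m}
  L5: in={j,m} out={e,j,m}
  L6: in={e,j,m} out={e,m}
  L7: in={e,m} out={e,m}
  L8: in={e,m} out=∅

live-out(L3) = ["e", "j", "m"]

Answer: ["e", "j", "m"]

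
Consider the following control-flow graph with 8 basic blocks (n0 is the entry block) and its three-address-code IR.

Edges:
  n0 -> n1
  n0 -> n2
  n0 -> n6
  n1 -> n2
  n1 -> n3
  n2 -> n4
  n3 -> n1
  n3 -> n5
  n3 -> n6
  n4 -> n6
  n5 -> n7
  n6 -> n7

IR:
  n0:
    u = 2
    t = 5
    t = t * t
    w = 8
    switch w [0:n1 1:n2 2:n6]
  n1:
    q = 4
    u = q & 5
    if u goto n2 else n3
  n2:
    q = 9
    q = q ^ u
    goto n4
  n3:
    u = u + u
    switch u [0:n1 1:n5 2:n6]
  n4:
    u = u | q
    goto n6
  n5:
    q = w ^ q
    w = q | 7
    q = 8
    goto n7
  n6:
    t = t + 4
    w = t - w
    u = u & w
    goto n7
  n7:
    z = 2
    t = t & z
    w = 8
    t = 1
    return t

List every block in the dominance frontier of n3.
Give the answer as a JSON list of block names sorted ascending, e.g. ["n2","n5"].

Answer: ["n1", "n6", "n7"]

Derivation:
idom tree: n1←n0 n2←n0 n3←n1 n4←n2 n5←n3 n6←n0 n7←n0
Dom∩ at merges:
  n1: preds {n0,n3}: {n0} ∩ {n0,n1,n3} = {n0}; idom=n0
  n2: preds {n0,n1}: {n0} ∩ {n0,n1} = {n0}; idom=n0
  n6: preds {n0,n3,n4}: {n0} ∩ {n0,n1,n3} ∩ {n0,n2,n4} = {n0}; idom=n0
  n7: preds {n5,n6}: {n0,n1,n3,n5} ∩ {n0,n6} = {n0}; idom=n0

DF walk-up:
  join n1 pred n0: · stop@n0
  join n1 pred n3: n3→n1 stop@n0
  join n2 pred n0: · stop@n0
  join n2 pred n1: n1 stop@n0
  join n6 pred n0: · stop@n0
  join n6 pred n3: n3→n1 stop@n0
  join n6 pred n4: n4→n2 stop@n0
  join n7 pred n5: n5→n3→n1 stop@n0
  join n7 pred n6: n6 stop@n0
  n0: DF=∅
  n1: DF={n1,n2,n6,n7}
  n2: DF={n6}
  n3: DF={n1,n6,n7}
  n4: DF={n6}
  n5: DF={n7}
  n6: DF={n7}
  n7: DF=∅

DF(n3) = ["n1", "n6", "n7"]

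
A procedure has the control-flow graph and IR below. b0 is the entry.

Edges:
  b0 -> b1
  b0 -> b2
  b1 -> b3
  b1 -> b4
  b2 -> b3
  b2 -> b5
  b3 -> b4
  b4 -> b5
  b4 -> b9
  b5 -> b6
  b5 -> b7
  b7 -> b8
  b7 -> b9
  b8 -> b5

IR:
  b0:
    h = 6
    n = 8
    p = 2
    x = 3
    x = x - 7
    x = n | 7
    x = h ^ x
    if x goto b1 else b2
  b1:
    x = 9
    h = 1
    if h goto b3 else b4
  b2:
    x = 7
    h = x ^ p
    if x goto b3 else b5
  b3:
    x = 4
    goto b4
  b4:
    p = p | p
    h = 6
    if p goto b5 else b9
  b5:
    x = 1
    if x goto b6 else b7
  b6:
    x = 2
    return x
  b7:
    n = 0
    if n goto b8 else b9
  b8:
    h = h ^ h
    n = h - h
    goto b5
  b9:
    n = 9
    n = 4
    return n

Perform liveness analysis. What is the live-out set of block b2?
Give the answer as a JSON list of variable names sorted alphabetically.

Answer: ["h", "p"]

Working:
def/use:
  b0 def {h,n,p,x} use ∅
  b1 def {h,x} use ∅
  b2 def {h,x} use {p}
  b3 def {x} use ∅
  b4 def {h,p} use {p}
  b5 def {x} use ∅
  b6 def {x} use ∅
  b7 def {n} use ∅
  b8 def {h,n} use {h}
  b9 def {n} use ∅

Live sets:
  b0: in=∅ out={p}
  b1: in={p} out={p}
  b2: in={p} out={h,p}
  b3: in={p} out={p}
  b4: in={p} out={h}
  b5: in={h} out={h}
  b6: in=∅ out=∅
  b7: in={h} out={h}
  b8: in={h} out={h}
  b9: in=∅ out=∅

live-out(b2) = ["h", "p"]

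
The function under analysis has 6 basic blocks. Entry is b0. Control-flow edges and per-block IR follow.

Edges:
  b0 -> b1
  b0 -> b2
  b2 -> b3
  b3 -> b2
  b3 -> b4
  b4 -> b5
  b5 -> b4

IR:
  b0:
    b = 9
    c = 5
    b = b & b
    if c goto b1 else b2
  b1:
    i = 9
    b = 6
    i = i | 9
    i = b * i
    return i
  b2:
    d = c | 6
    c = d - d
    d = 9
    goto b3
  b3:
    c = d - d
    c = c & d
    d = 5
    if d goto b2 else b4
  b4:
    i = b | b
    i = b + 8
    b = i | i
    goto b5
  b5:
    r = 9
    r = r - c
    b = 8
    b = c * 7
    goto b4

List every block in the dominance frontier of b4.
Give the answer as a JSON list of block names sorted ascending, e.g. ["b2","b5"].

Answer: ["b4"]

Derivation:
idom tree: b1←b0 b2←b0 b3←b2 b4←b3 b5←b4
Dom∩ at merges:
  b2: preds {b0,b3}: {b0} ∩ {b0,b2,b3} = {b0}; idom=b0
  b4: preds {b3,b5}: {b0,b2,b3} ∩ {b0,b2,b3,b4,b5} = {b0,b2,b3}; idom=b3

Frontier:
  b2←b0: walk · to b0
  b2←b3: walk b3→b2 to b0
  b4←b3: walk · to b3
  b4←b5: walk b5→b4 to b3
  b0 → ∅
  b1 → ∅
  b2 → {b2}
  b3 → {b2}
  b4 → {b4}
  b5 → {b4}

DF(b4) = ["b4"]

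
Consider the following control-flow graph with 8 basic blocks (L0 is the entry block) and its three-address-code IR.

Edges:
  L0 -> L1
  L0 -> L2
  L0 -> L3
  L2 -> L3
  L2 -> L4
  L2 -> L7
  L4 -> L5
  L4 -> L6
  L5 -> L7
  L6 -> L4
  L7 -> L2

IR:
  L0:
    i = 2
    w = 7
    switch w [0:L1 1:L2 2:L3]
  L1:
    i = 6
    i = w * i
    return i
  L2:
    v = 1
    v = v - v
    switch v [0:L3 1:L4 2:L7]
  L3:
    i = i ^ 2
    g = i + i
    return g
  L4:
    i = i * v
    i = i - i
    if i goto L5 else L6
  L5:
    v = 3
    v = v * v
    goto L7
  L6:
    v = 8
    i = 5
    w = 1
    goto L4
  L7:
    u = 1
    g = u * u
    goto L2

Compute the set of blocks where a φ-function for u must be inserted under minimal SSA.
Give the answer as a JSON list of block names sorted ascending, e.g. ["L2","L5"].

idom tree: L1←L0 L2←L0 L3←L0 L4←L2 L5←L4 L6←L4 L7←L2
Join-block Dom:
  L2: preds {L0,L7}: {L0} ∩ {L0,L2,L7} = {L0}; idom=L0
  L3: preds {L0,L2}: {L0} ∩ {L0,L2} = {L0}; idom=L0
  L4: preds {L2,L6}: {L0,L2} ∩ {L0,L2,L4,L6} = {L0,L2}; idom=L2
  L7: preds {L2,L5}: {L0,L2} ∩ {L0,L2,L4,L5} = {L0,L2}; idom=L2

Frontier:
  join L2 pred L0: · stop@L0
  join L2 pred L7: L7→L2 stop@L0
  join L3 pred L0: · stop@L0
  join L3 pred L2: L2 stop@L0
  join L4 pred L2: · stop@L2
  join L4 pred L6: L6→L4 stop@L2
  join L7 pred L2: · stop@L2
  join L7 pred L5: L5→L4 stop@L2
  L0 → ∅
  L1 → ∅
  L2 → {L2,L3}
  L3 → ∅
  L4 → {L4,L7}
  L5 → {L7}
  L6 → {L4}
  L7 → {L2}

φ for u: defs {L7}
  DF⁺ = {L2,L3}

Answer: ["L2", "L3"]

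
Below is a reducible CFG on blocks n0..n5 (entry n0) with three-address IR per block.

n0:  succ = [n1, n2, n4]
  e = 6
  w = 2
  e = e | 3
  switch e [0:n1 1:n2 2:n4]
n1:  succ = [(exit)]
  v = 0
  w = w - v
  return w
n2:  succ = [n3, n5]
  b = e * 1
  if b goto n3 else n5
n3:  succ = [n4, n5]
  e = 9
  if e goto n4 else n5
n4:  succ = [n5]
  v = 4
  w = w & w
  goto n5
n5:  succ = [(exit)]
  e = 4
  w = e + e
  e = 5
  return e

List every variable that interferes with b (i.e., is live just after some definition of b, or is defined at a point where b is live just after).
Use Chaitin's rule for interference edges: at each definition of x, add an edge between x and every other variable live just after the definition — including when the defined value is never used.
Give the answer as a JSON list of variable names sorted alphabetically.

Block summaries:
  n0: {e,w} / ∅
  n1: {v,w} / {w}
  n2: {b} / {e}
  n3: {e} / ∅
  n4: {v,w} / {w}
  n5: {e,w} / ∅

Live sets:
  n0 li=∅ lo={e,w}
  n1 li={w} lo=∅
  n2 li={e,w} lo={w}
  n3 li={w} lo={w}
  n4 li={w} lo=∅
  n5 li=∅ lo=∅

Interference:
  b↔{w}
  e↔{w}
  v↔{w}
  w↔{b,e,v}

N(b) = ["w"]

Answer: ["w"]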